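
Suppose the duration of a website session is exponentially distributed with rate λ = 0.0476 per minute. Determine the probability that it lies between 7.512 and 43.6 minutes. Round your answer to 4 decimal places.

P(7.512 < X < 43.6) = e^(−λ·7.512) − e^(−λ·43.6) = 0.69937 − 0.12551 ≈ 0.5739.

0.5739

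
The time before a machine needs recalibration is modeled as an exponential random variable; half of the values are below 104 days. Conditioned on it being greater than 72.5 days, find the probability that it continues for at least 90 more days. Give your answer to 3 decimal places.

For an exponential, median = ln(2)/λ, so λ = ln 2 / 104 = 0.00666488 per day.
The exponential is memoryless, so the remaining time is again Exp(λ): the condition X > 72.5 is irrelevant.
P(X > 90) = e^(−0.59984) ≈ 0.549.

0.549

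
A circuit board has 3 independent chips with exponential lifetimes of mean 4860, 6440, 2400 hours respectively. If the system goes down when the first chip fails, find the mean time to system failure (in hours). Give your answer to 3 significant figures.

1290

The first failure time is exponential with rate Σλ_i = 1/4860 + 1/6440 + 1/2400 = 0.000777707 per hour.
E[min] = 1/Σλ = 1/0.000777707 = 1285.83 hours.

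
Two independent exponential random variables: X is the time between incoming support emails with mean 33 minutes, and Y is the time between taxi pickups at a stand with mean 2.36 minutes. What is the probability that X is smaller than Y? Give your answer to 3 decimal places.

0.067

λ_1 = 1/33 = 0.030303, λ_2 = 1/2.36 = 0.423729.
For independent exponentials, P(X < Y) = λ_1/(λ_1+λ_2) = 0.030303/0.454032 ≈ 0.067.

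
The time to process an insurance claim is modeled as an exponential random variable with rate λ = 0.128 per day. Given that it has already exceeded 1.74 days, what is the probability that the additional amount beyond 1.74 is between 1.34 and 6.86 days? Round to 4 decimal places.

0.4268

Memoryless: the residual past 1.74 is again Exp(λ).
P(1.34 < residual < 6.86) = e^(−λ·1.34) − e^(−λ·6.86) = 0.84238 − 0.41558 ≈ 0.4268.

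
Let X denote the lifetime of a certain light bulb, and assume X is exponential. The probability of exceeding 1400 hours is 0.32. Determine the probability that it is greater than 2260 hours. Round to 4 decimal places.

e^(−λ·1400) = 0.32 ⇒ λ = −ln(0.32)/1400 = 0.000813882.
P(X > 2260) = e^(−0.000813882·2260) = e^(−1.8394) ≈ 0.1589.

0.1589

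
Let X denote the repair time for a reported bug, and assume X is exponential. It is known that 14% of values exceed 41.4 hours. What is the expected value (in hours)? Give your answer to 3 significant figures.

21.1

e^(−λ·41.4) = 0.14 ⇒ λ = −ln(0.14)/41.4 = 0.0474906.
Mean = 1/λ = 21.0568 hours.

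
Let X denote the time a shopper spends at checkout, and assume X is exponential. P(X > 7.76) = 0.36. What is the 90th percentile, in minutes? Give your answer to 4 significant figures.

17.49

e^(−λ·7.76) = 0.36 ⇒ λ = −ln(0.36)/7.76 = 0.131656.
90th percentile: 1 − e^(−λt) = 0.9, t = −ln(0.1)/λ = 17.4894 minutes.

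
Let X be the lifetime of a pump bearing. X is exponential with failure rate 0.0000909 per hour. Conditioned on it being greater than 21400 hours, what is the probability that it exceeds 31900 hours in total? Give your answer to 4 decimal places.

0.3850

P(X > s+t | X > s) = e^(−λ(s+t))/e^(−λs) = e^(−λt), independent of s = 21400.
P(X > 10500) = e^(−0.95445) ≈ 0.3850.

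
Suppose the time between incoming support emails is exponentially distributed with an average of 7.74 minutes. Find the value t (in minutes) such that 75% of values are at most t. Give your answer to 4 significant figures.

The rate is λ = 1/7.74 = 0.129199 per minute.
Set 1 − e^(−λt) = 0.75, so t = −ln(0.25)/λ = 1.3863/0.129199 ≈ 10.7299 minutes.

10.73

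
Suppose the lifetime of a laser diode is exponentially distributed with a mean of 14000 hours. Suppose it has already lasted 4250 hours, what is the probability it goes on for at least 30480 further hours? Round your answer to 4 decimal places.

0.1134

The rate is λ = 1/14000 = 0.0000714286 per hour.
The exponential is memoryless, so the remaining time is again Exp(λ): the condition X > 4250 is irrelevant.
P(X > 30480) = e^(−2.1771) ≈ 0.1134.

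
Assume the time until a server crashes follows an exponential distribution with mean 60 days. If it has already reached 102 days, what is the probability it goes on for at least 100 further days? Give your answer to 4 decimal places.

The rate is λ = 1/60 = 0.0166667 per day.
P(X > s+t | X > s) = e^(−λ(s+t))/e^(−λs) = e^(−λt), independent of s = 102.
P(X > 100) = e^(−1.6667) ≈ 0.1889.

0.1889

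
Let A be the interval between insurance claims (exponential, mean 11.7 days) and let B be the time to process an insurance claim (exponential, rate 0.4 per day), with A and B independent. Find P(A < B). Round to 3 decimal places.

λ_1 = 1/11.7 = 0.0854701, λ_2 = 0.4.
For independent exponentials, P(A < B) = λ_1/(λ_1+λ_2) = 0.0854701/0.48547 ≈ 0.176.

0.176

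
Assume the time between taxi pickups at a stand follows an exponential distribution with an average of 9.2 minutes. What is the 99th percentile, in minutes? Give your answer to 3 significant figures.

42.4

The rate is λ = 1/9.2 = 0.108696 per minute.
Set 1 − e^(−λt) = 0.99, so t = −ln(0.01)/λ = 4.6052/0.108696 ≈ 42.3676 minutes.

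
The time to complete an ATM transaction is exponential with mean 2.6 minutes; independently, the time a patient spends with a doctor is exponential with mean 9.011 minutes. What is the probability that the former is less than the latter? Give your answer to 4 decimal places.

λ_1 = 1/2.6 = 0.384615, λ_2 = 1/9.011 = 0.110975.
For independent exponentials, P(the former < the latter) = λ_1/(λ_1+λ_2) = 0.384615/0.495591 ≈ 0.7761.

0.7761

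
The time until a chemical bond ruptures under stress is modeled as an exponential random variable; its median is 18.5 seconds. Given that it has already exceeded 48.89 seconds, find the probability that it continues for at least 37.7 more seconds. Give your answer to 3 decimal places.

0.244

For an exponential, median = ln(2)/λ, so λ = ln 2 / 18.5 = 0.0374674 per second.
The exponential is memoryless, so the remaining time is again Exp(λ): the condition X > 48.89 is irrelevant.
P(X > 37.7) = e^(−1.4125) ≈ 0.244.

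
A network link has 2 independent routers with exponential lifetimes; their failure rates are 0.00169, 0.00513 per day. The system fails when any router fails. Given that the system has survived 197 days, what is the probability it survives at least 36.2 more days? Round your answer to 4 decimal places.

0.7812

Time to first failure ~ Exp(Σλ) with Σλ = 0.00682.
By memorylessness, P(T > 197+36.2 | T > 197) = P(T > 36.2) = e^(−0.00682·36.2) ≈ 0.7812.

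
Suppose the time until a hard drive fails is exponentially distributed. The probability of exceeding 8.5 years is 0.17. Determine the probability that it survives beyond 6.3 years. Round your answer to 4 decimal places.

e^(−λ·8.5) = 0.17 ⇒ λ = −ln(0.17)/8.5 = 0.208466.
P(X > 6.3) = e^(−0.208466·6.3) = e^(−1.3133) ≈ 0.2689.

0.2689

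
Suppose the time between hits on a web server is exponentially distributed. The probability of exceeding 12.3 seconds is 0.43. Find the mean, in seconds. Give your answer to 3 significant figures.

14.6

e^(−λ·12.3) = 0.43 ⇒ λ = −ln(0.43)/12.3 = 0.0686155.
Mean = 1/λ = 14.574 seconds.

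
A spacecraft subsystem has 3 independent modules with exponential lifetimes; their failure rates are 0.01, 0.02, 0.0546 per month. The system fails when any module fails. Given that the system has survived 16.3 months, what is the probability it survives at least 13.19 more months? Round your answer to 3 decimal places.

Time to first failure ~ Exp(Σλ) with Σλ = 0.0846.
By memorylessness, P(T > 16.3+13.19 | T > 16.3) = P(T > 13.19) = e^(−0.0846·13.19) ≈ 0.328.

0.328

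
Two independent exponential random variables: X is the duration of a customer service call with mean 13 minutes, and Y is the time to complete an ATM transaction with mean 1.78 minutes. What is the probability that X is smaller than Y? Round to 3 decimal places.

λ_1 = 1/13 = 0.0769231, λ_2 = 1/1.78 = 0.561798.
For independent exponentials, P(X < Y) = λ_1/(λ_1+λ_2) = 0.0769231/0.638721 ≈ 0.120.

0.120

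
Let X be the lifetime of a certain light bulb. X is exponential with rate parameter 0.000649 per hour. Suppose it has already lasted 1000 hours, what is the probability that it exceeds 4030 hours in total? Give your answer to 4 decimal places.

The exponential is memoryless, so the remaining time is again Exp(λ): the condition X > 1000 is irrelevant.
P(X > 3030) = e^(−1.9665) ≈ 0.1400.

0.1400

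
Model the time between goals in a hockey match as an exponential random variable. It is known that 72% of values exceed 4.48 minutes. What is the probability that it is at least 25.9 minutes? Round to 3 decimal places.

0.150

e^(−λ·4.48) = 0.72 ⇒ λ = −ln(0.72)/4.48 = 0.0733268.
P(X > 25.9) = e^(−0.0733268·25.9) = e^(−1.8992) ≈ 0.150.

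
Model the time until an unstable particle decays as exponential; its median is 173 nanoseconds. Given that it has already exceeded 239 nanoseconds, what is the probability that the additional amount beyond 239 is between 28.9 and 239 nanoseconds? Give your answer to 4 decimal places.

0.5068

For an exponential, median = ln(2)/λ, so λ = ln 2 / 173 = 0.00400663 per nanosecond.
Memoryless: the residual past 239 is again Exp(λ).
P(28.9 < residual < 239) = e^(−λ·28.9) − e^(−λ·239) = 0.89066 − 0.38382 ≈ 0.5068.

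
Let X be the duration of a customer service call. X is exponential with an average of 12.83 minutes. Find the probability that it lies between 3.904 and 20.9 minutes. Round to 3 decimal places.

0.542

The rate is λ = 1/12.83 = 0.0779423 per minute.
P(3.904 < X < 20.9) = e^(−λ·3.904) − e^(−λ·20.9) = 0.73765 − 0.19613 ≈ 0.542.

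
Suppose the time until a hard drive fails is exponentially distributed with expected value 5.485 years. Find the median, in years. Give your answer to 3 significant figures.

3.80

The rate is λ = 1/5.485 = 0.182315 per year.
Set 1 − e^(−λt) = 0.5, so t = −ln(0.5)/λ = 0.69315/0.182315 ≈ 3.80191 years.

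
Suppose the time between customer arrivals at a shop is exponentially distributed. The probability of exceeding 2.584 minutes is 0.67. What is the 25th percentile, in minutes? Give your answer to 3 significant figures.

1.86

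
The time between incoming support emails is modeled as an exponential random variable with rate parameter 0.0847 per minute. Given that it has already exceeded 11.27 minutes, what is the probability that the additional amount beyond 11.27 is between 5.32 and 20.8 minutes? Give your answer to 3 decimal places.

0.466

Memoryless: the residual past 11.27 is again Exp(λ).
P(5.32 < residual < 20.8) = e^(−λ·5.32) − e^(−λ·20.8) = 0.63724 − 0.17174 ≈ 0.466.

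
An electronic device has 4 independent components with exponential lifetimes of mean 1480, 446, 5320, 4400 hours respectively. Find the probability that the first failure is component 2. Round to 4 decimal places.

0.6727

Rates: λ_i = 1/mean_i → 0.000675676, 0.00224215, 0.00018797, 0.000227273; Σλ = 0.00333307.
P(component 2 first) = λ_2/Σλ = 0.00224215/0.00333307 ≈ 0.6727.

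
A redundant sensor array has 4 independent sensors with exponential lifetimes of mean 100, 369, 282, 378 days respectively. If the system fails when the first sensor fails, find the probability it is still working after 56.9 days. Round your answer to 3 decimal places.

The first failure time is exponential with rate Σλ_i = 1/100 + 1/369 + 1/282 + 1/378 = 0.0189016 per day.
P(min > 56.9) = e^(−0.0189016·56.9) = e^(−1.0755) ≈ 0.341.

0.341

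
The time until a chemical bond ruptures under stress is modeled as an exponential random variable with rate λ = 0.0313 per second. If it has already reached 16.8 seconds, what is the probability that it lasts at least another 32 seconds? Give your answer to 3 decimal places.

By the memoryless property, P(X > 16.8+32 | X > 16.8) = P(X > 32).
P(X > 32) = e^(−1.0016) ≈ 0.367.

0.367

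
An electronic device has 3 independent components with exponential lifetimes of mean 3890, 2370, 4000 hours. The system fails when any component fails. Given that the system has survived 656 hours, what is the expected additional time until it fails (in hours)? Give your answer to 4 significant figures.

First-failure rate Σλ = 1/3890 + 1/2370 + 1/4000 = 0.00092901.
By memorylessness the expected residual is 1/Σλ = 1076.41 hours, regardless of the 656 already elapsed.

1076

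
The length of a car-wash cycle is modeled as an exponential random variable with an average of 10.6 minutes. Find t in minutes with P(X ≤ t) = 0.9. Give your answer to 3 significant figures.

The rate is λ = 1/10.6 = 0.0943396 per minute.
Set 1 − e^(−λt) = 0.9, so t = −ln(0.1)/λ = 2.3026/0.0943396 ≈ 24.4074 minutes.

24.4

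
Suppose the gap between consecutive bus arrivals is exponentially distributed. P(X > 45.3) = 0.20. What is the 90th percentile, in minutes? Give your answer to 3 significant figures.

64.8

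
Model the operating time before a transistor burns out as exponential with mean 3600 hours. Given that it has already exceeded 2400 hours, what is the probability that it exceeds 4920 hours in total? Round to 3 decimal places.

0.497

The rate is λ = 1/3600 = 0.000277778 per hour.
P(X > s+t | X > s) = e^(−λ(s+t))/e^(−λs) = e^(−λt), independent of s = 2400.
P(X > 2520) = e^(−0.7) ≈ 0.497.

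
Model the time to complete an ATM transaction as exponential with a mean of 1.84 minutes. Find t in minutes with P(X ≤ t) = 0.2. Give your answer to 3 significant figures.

0.411

The rate is λ = 1/1.84 = 0.543478 per minute.
Set 1 − e^(−λt) = 0.2, so t = −ln(0.8)/λ = 0.22314/0.543478 ≈ 0.410584 minutes.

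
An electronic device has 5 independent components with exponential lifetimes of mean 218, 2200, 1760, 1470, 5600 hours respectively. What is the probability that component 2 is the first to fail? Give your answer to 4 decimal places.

0.0703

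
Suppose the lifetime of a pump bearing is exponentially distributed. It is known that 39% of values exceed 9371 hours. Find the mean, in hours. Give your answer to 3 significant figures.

e^(−λ·9371) = 0.39 ⇒ λ = −ln(0.39)/9371 = 0.000100481.
Mean = 1/λ = 9952.12 hours.

9950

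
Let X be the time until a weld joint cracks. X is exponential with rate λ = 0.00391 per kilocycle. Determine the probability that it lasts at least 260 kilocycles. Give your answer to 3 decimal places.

0.362

P(X > 260) = e^(−λ·260) = e^(−1.0166) ≈ 0.362.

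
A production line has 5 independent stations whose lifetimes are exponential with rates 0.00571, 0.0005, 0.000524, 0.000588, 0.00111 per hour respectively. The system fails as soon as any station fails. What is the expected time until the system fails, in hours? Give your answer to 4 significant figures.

118.6

The time to first failure is exponential with rate Σλ = 0.00571 + 0.0005 + 0.000524 + 0.000588 + 0.00111 = 0.008432.
E[min] = 1/Σλ = 1/0.008432 = 118.596 hours.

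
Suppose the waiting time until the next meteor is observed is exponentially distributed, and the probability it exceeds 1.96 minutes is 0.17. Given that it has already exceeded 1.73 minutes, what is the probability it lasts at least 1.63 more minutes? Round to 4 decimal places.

From e^(−λ·1.96) = 0.17, λ = −ln(0.17)/1.96 = 0.90406.
Memoryless: P(X > 1.73+1.63 | X > 1.73) = P(X > 1.63) = e^(−0.90406·1.63) ≈ 0.2291.

0.2291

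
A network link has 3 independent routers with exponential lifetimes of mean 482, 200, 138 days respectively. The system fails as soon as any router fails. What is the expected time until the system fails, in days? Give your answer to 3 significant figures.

69.8

The first failure time is exponential with rate Σλ_i = 1/482 + 1/200 + 1/138 = 0.0143211 per day.
E[min] = 1/Σλ = 1/0.0143211 = 69.8272 days.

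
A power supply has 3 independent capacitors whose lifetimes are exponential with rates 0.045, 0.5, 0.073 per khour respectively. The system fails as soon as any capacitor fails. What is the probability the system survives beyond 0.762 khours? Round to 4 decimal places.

The time to first failure is exponential with rate Σλ = 0.045 + 0.5 + 0.073 = 0.618.
P(min > 0.762) = e^(−0.618·0.762) = e^(−0.47092) ≈ 0.6244.

0.6244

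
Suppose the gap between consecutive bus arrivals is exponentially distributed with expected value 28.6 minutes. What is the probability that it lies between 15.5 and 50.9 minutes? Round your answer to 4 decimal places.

0.4129

The rate is λ = 1/28.6 = 0.034965 per minute.
P(15.5 < X < 50.9) = e^(−λ·15.5) − e^(−λ·50.9) = 0.58161 − 0.16869 ≈ 0.4129.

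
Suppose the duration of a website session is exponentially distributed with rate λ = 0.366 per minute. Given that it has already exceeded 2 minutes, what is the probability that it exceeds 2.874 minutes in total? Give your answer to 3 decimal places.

0.726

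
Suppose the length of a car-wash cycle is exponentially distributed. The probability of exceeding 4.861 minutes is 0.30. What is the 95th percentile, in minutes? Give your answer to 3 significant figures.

12.1

e^(−λ·4.861) = 0.30 ⇒ λ = −ln(0.30)/4.861 = 0.24768.
95th percentile: 1 − e^(−λt) = 0.95, t = −ln(0.05)/λ = 12.0952 minutes.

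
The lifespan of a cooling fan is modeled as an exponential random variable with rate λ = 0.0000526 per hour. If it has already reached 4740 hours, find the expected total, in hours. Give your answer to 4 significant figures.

By memorylessness, E[X | X > 4740] = 4740 + 1/λ = 4740 + 19011.4 = 23751.4 hours.

23750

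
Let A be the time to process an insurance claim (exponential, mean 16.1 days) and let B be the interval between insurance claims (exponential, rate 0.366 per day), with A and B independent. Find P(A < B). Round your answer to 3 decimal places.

0.145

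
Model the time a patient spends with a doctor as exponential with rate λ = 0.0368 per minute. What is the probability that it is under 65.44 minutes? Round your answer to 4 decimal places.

0.9100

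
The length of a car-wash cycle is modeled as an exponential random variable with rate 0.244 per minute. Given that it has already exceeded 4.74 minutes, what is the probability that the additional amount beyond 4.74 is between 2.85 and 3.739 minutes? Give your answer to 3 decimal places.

0.097

Memoryless: the residual past 4.74 is again Exp(λ).
P(2.85 < residual < 3.739) = e^(−λ·2.85) − e^(−λ·3.739) = 0.49887 − 0.40159 ≈ 0.097.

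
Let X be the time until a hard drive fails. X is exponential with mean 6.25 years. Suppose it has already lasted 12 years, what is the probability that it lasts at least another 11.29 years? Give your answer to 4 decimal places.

The rate is λ = 1/6.25 = 0.16 per year.
The exponential is memoryless, so the remaining time is again Exp(λ): the condition X > 12 is irrelevant.
P(X > 11.29) = e^(−1.8064) ≈ 0.1642.

0.1642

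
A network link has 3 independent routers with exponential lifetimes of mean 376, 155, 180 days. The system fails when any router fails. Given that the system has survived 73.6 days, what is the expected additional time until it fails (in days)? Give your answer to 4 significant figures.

First-failure rate Σλ = 1/376 + 1/155 + 1/180 = 0.0146667.
By memorylessness the expected residual is 1/Σλ = 68.1815 days, regardless of the 73.6 already elapsed.

68.18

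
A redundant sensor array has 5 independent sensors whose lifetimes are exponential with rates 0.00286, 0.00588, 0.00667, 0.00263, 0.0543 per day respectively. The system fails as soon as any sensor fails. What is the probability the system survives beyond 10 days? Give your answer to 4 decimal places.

The time to first failure is exponential with rate Σλ = 0.00286 + 0.00588 + 0.00667 + 0.00263 + 0.0543 = 0.07234.
P(min > 10) = e^(−0.07234·10) = e^(−0.7234) ≈ 0.4851.

0.4851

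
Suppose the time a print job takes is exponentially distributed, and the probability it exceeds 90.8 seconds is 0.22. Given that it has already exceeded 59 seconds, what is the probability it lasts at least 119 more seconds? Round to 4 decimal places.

From e^(−λ·90.8) = 0.22, λ = −ln(0.22)/90.8 = 0.0166754.
Memoryless: P(X > 59+119 | X > 59) = P(X > 119) = e^(−0.0166754·119) ≈ 0.1375.

0.1375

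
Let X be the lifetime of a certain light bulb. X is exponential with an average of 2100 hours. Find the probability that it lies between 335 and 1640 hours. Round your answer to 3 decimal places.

The rate is λ = 1/2100 = 0.00047619 per hour.
P(335 < X < 1640) = e^(−λ·335) − e^(−λ·1640) = 0.85255 − 0.45797 ≈ 0.395.

0.395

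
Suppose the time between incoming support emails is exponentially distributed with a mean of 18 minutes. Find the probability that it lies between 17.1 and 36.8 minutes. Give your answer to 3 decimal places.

The rate is λ = 1/18 = 0.0555556 per minute.
P(17.1 < X < 36.8) = e^(−λ·17.1) − e^(−λ·36.8) = 0.38674 − 0.12945 ≈ 0.257.

0.257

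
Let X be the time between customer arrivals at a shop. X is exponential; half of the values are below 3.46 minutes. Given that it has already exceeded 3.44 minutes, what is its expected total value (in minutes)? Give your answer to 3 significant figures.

For an exponential, median = ln(2)/λ, so λ = ln 2 / 3.46 = 0.200332 per minute.
By memorylessness, E[X | X > 3.44] = 3.44 + 1/λ = 3.44 + 4.99172 = 8.43172 minutes.

8.43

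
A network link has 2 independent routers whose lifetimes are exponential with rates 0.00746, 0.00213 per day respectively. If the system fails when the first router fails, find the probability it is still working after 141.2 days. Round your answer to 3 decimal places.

The time to first failure is exponential with rate Σλ = 0.00746 + 0.00213 = 0.00959.
P(min > 141.2) = e^(−0.00959·141.2) = e^(−1.3541) ≈ 0.258.

0.258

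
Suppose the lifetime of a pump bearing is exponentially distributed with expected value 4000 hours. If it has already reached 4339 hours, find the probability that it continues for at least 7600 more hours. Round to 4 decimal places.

The rate is λ = 1/4000 = 0.00025 per hour.
By the memoryless property, P(X > 4339+7600 | X > 4339) = P(X > 7600).
P(X > 7600) = e^(−1.9) ≈ 0.1496.

0.1496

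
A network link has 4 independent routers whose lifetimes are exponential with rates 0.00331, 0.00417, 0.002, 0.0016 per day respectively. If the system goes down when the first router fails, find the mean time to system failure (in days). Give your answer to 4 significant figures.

90.25

The time to first failure is exponential with rate Σλ = 0.00331 + 0.00417 + 0.002 + 0.0016 = 0.01108.
E[min] = 1/Σλ = 1/0.01108 = 90.2527 days.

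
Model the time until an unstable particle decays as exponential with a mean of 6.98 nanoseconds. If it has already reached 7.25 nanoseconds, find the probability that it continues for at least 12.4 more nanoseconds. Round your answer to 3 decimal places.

0.169

The rate is λ = 1/6.98 = 0.143266 per nanosecond.
P(X > s+t | X > s) = e^(−λ(s+t))/e^(−λs) = e^(−λt), independent of s = 7.25.
P(X > 12.4) = e^(−1.7765) ≈ 0.169.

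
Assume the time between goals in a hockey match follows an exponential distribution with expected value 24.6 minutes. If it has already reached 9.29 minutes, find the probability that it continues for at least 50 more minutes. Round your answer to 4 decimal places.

0.1310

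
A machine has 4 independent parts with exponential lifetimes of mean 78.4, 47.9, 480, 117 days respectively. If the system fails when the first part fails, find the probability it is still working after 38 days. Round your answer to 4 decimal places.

0.1860

The first failure time is exponential with rate Σλ_i = 1/78.4 + 1/47.9 + 1/480 + 1/117 = 0.0442623 per day.
P(min > 38) = e^(−0.0442623·38) = e^(−1.682) ≈ 0.1860.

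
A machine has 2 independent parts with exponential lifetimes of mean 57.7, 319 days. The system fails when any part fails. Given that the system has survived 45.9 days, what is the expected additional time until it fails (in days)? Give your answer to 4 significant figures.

48.86

First-failure rate Σλ = 1/57.7 + 1/319 = 0.0204658.
By memorylessness the expected residual is 1/Σλ = 48.862 days, regardless of the 45.9 already elapsed.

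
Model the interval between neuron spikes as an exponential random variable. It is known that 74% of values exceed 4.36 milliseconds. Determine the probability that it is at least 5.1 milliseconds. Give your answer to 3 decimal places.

e^(−λ·4.36) = 0.74 ⇒ λ = −ln(0.74)/4.36 = 0.0690608.
P(X > 5.1) = e^(−0.0690608·5.1) = e^(−0.35221) ≈ 0.703.

0.703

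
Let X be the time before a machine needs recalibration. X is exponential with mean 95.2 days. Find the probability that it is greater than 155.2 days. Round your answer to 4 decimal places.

0.1959

The rate is λ = 1/95.2 = 0.0105042 per day.
P(X > 155.2) = e^(−λ·155.2) = e^(−1.6303) ≈ 0.1959.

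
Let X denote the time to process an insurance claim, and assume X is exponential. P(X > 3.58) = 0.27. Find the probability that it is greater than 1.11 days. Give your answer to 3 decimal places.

0.666

e^(−λ·3.58) = 0.27 ⇒ λ = −ln(0.27)/3.58 = 0.365736.
P(X > 1.11) = e^(−0.365736·1.11) = e^(−0.40597) ≈ 0.666.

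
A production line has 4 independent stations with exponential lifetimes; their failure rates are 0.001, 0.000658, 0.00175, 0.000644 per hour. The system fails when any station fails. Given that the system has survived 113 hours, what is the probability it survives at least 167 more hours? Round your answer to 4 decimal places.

Time to first failure ~ Exp(Σλ) with Σλ = 0.004052.
By memorylessness, P(T > 113+167 | T > 113) = P(T > 167) = e^(−0.004052·167) ≈ 0.5083.

0.5083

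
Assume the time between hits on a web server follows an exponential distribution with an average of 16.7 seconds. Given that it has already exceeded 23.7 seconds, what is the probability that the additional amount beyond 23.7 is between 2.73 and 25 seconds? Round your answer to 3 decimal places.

The rate is λ = 1/16.7 = 0.0598802 per second.
Memoryless: the residual past 23.7 is again Exp(λ).
P(2.73 < residual < 25) = e^(−λ·2.73) − e^(−λ·25) = 0.84919 − 0.22380 ≈ 0.625.

0.625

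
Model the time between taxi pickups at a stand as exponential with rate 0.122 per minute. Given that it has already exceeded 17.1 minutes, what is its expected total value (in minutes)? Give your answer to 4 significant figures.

25.30

By memorylessness, E[X | X > 17.1] = 17.1 + 1/λ = 17.1 + 8.19672 = 25.2967 minutes.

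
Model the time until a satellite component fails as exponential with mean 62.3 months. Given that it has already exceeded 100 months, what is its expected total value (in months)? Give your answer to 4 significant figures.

The rate is λ = 1/62.3 = 0.0160514 per month.
By memorylessness, E[X | X > 100] = 100 + 1/λ = 100 + 62.3 = 162.3 months.

162.3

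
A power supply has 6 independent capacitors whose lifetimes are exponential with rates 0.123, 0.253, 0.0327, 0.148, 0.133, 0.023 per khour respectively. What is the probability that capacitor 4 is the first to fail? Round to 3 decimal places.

The time to first failure is exponential with rate Σλ = 0.123 + 0.253 + 0.0327 + 0.148 + 0.133 + 0.023 = 0.7127.
P(capacitor 4 first) = λ_4/Σλ = 0.148/0.7127 ≈ 0.208.

0.208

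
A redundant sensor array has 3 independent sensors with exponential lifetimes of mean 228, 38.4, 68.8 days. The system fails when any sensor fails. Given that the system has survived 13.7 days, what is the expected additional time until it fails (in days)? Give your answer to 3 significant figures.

22.2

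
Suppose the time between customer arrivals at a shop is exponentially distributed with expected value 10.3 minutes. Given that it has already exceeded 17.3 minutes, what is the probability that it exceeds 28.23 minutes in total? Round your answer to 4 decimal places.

0.3461

The rate is λ = 1/10.3 = 0.0970874 per minute.
By the memoryless property, P(X > 17.3+10.93 | X > 17.3) = P(X > 10.93).
P(X > 10.93) = e^(−1.0612) ≈ 0.3461.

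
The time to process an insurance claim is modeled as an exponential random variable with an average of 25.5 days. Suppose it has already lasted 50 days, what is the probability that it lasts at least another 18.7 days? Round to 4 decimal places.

The rate is λ = 1/25.5 = 0.0392157 per day.
By the memoryless property, P(X > 50+18.7 | X > 50) = P(X > 18.7).
P(X > 18.7) = e^(−0.73333) ≈ 0.4803.

0.4803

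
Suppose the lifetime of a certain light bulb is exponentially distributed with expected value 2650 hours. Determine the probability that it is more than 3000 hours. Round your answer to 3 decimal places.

0.322

The rate is λ = 1/2650 = 0.000377358 per hour.
P(X > 3000) = e^(−λ·3000) = e^(−1.1321) ≈ 0.322.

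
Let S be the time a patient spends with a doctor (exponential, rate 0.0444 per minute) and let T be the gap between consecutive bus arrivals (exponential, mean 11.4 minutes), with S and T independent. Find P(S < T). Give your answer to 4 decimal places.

0.3361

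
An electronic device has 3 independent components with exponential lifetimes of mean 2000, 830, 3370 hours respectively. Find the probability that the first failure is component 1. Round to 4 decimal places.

0.2498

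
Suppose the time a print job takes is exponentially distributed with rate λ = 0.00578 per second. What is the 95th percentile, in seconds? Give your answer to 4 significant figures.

Set 1 − e^(−λt) = 0.95, so t = −ln(0.05)/λ = 2.9957/0.00578 ≈ 518.293 seconds.

518.3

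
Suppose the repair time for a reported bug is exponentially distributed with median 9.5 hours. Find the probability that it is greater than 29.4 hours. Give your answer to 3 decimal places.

0.117

For an exponential, median = ln(2)/λ, so λ = ln 2 / 9.5 = 0.0729629 per hour.
P(X > 29.4) = e^(−λ·29.4) = e^(−2.1451) ≈ 0.117.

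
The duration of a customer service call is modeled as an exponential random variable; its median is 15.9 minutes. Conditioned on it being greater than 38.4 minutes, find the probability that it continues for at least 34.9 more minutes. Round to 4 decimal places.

For an exponential, median = ln(2)/λ, so λ = ln 2 / 15.9 = 0.0435942 per minute.
By the memoryless property, P(X > 38.4+34.9 | X > 38.4) = P(X > 34.9).
P(X > 34.9) = e^(−1.5214) ≈ 0.2184.

0.2184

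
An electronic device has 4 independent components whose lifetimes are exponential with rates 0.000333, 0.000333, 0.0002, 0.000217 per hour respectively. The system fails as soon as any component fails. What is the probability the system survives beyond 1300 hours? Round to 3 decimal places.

The time to first failure is exponential with rate Σλ = 0.000333 + 0.000333 + 0.0002 + 0.000217 = 0.001083.
P(min > 1300) = e^(−0.001083·1300) = e^(−1.4079) ≈ 0.245.

0.245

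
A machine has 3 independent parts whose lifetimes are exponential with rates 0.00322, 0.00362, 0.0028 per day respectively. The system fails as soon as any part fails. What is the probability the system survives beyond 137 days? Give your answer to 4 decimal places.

0.2670

The time to first failure is exponential with rate Σλ = 0.00322 + 0.00362 + 0.0028 = 0.00964.
P(min > 137) = e^(−0.00964·137) = e^(−1.3207) ≈ 0.2670.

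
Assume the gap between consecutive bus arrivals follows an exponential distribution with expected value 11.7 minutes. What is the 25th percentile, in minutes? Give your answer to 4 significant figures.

The rate is λ = 1/11.7 = 0.0854701 per minute.
Set 1 − e^(−λt) = 0.25, so t = −ln(0.75)/λ = 0.28768/0.0854701 ≈ 3.36588 minutes.

3.366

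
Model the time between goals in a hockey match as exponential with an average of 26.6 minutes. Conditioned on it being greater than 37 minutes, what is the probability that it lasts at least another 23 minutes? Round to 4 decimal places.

0.4212

The rate is λ = 1/26.6 = 0.037594 per minute.
P(X > s+t | X > s) = e^(−λ(s+t))/e^(−λs) = e^(−λt), independent of s = 37.
P(X > 23) = e^(−0.86466) ≈ 0.4212.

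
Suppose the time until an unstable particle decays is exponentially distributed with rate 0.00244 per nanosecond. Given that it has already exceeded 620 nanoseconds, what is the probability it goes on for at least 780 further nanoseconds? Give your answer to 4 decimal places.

0.1491

By the memoryless property, P(X > 620+780 | X > 620) = P(X > 780).
P(X > 780) = e^(−1.9032) ≈ 0.1491.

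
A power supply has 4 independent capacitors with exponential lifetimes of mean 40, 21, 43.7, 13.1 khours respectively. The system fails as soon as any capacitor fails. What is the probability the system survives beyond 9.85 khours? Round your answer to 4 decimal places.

The first failure time is exponential with rate Σλ_i = 1/40 + 1/21 + 1/43.7 + 1/13.1 = 0.171838 per khour.
P(min > 9.85) = e^(−0.171838·9.85) = e^(−1.6926) ≈ 0.1840.

0.1840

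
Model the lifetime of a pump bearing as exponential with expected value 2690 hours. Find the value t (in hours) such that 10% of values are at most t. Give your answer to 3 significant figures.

The rate is λ = 1/2690 = 0.000371747 per hour.
Set 1 − e^(−λt) = 0.1, so t = −ln(0.9)/λ = 0.10536/0.000371747 ≈ 283.42 hours.

283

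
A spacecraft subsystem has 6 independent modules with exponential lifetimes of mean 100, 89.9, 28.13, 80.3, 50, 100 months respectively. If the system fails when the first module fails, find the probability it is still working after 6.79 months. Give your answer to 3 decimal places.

0.510

The first failure time is exponential with rate Σλ_i = 1/100 + 1/89.9 + 1/28.13 + 1/80.3 + 1/50 + 1/100 = 0.099126 per month.
P(min > 6.79) = e^(−0.099126·6.79) = e^(−0.67307) ≈ 0.510.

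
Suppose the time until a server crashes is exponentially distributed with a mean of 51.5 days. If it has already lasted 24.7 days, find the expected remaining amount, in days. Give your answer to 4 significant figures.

The rate is λ = 1/51.5 = 0.0194175 per day.
By memorylessness, the remaining amount past any threshold is again Exp(λ) with mean 1/λ = 51.5 days.

51.50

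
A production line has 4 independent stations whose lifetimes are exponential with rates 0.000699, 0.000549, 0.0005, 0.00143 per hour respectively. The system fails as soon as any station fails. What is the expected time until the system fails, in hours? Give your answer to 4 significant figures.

The time to first failure is exponential with rate Σλ = 0.000699 + 0.000549 + 0.0005 + 0.00143 = 0.003178.
E[min] = 1/Σλ = 1/0.003178 = 314.663 hours.

314.7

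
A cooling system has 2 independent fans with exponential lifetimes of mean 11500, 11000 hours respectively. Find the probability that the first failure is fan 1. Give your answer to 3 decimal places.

0.489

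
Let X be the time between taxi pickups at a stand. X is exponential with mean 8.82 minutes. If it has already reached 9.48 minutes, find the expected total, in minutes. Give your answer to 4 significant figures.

18.30

The rate is λ = 1/8.82 = 0.113379 per minute.
By memorylessness, E[X | X > 9.48] = 9.48 + 1/λ = 9.48 + 8.82 = 18.3 minutes.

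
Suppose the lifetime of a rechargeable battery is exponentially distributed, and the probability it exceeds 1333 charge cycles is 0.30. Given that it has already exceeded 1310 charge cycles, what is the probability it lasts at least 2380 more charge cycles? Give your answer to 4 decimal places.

0.1165

From e^(−λ·1333) = 0.30, λ = −ln(0.30)/1333 = 0.000903205.
Memoryless: P(X > 1310+2380 | X > 1310) = P(X > 2380) = e^(−0.000903205·2380) ≈ 0.1165.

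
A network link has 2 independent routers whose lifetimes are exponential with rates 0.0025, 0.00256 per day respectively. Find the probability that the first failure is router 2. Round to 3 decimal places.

0.506

The time to first failure is exponential with rate Σλ = 0.0025 + 0.00256 = 0.00506.
P(router 2 first) = λ_2/Σλ = 0.00256/0.00506 ≈ 0.506.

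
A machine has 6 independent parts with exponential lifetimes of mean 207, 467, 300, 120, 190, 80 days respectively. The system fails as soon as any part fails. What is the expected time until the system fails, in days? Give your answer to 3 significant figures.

27.5

The first failure time is exponential with rate Σλ_i = 1/207 + 1/467 + 1/300 + 1/120 + 1/190 + 1/80 = 0.0364021 per day.
E[min] = 1/Σλ = 1/0.0364021 = 27.471 days.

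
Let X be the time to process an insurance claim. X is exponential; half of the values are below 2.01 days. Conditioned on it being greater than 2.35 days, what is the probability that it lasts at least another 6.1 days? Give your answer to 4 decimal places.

0.1220

For an exponential, median = ln(2)/λ, so λ = ln 2 / 2.01 = 0.344849 per day.
P(X > s+t | X > s) = e^(−λ(s+t))/e^(−λs) = e^(−λt), independent of s = 2.35.
P(X > 6.1) = e^(−2.1036) ≈ 0.1220.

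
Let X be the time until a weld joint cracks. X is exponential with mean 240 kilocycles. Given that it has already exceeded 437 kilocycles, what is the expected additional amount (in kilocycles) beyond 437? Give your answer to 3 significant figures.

240

The rate is λ = 1/240 = 0.00416667 per kilocycle.
By memorylessness, the remaining amount past any threshold is again Exp(λ) with mean 1/λ = 240 kilocycles.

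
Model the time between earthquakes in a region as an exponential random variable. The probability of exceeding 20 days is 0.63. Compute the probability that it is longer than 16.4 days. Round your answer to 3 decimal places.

0.685

e^(−λ·20) = 0.63 ⇒ λ = −ln(0.63)/20 = 0.0231018.
P(X > 16.4) = e^(−0.0231018·16.4) = e^(−0.37887) ≈ 0.685.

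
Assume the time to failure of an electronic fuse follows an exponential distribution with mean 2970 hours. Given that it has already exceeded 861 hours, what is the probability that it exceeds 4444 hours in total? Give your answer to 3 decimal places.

The rate is λ = 1/2970 = 0.0003367 per hour.
P(X > s+t | X > s) = e^(−λ(s+t))/e^(−λs) = e^(−λt), independent of s = 861.
P(X > 3583) = e^(−1.2064) ≈ 0.299.

0.299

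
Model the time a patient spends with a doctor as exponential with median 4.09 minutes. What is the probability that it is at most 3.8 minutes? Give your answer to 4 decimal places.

0.4748

For an exponential, median = ln(2)/λ, so λ = ln 2 / 4.09 = 0.169474 per minute.
P(X ≤ 3.8) = 1 − e^(−λ·3.8) = 1 − e^(−0.644) ≈ 0.4748.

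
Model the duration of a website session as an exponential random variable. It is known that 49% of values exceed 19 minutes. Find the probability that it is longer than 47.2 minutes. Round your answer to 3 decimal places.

e^(−λ·19) = 0.49 ⇒ λ = −ln(0.49)/19 = 0.0375447.
P(X > 47.2) = e^(−0.0375447·47.2) = e^(−1.7721) ≈ 0.170.

0.170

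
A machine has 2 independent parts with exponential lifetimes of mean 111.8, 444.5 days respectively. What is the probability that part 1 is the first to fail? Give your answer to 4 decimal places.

Rates: λ_i = 1/mean_i → 0.00894454, 0.00224972; Σλ = 0.0111943.
P(part 1 first) = λ_1/Σλ = 0.00894454/0.0111943 ≈ 0.7990.

0.7990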